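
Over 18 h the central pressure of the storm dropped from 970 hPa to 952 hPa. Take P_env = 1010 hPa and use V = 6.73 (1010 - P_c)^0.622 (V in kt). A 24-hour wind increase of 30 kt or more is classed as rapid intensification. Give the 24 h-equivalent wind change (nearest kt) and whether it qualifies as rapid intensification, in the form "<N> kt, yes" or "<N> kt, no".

23 kt, no

V₁: ΔP = 40, V ≈ 6.73 × 40^0.622 ≈ 66.76 kt.
V₂: ΔP = 58, V ≈ 6.73 × 58^0.622 ≈ 84.11 kt.
ΔV over 18 h = 17.35 kt → 24 h equivalent = 17.35 × 24/18 ≈ 23.13 kt.
23 kt < 30 kt ⇒ not rapid intensification.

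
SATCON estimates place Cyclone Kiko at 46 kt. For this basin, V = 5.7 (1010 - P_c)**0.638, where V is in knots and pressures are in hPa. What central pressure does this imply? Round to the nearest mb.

ΔP = (V / 5.7)^(1/0.638) = (46/5.7)^1.567.
46/5.7 = 8.070; 8.070^1.567 ≈ 26.39 mb.
P_c = 1010 − 26.39 = 983.61 ≈ 984 mb.

984 mb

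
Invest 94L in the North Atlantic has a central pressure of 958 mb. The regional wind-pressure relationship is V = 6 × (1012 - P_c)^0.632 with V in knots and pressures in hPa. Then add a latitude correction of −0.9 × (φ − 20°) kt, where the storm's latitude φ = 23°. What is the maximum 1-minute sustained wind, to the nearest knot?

72 kt

ΔP = 1012 − 958 = 54 mb.
54^0.632 ≈ 12.442.
V ≈ 6 × 12.442 ≈ 74.6 kt.
Latitude correction: −0.9 × (23 − 20) = -2.7 kt.
Corrected V ≈ 71.9 kt → 72 kt.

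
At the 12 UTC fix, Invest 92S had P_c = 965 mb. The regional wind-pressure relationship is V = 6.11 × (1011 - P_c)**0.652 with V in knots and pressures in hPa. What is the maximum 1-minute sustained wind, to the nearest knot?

74 kt

ΔP = 1011 − 965 = 46 mb.
46^0.652 ≈ 12.137.
V ≈ 6.11 × 12.137 ≈ 74.2 kt.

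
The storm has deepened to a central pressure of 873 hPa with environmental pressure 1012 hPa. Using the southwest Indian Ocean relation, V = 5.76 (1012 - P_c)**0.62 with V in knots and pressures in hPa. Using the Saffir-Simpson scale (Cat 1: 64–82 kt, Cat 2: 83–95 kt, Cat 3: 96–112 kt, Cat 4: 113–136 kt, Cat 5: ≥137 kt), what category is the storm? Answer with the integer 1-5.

ΔP = 1012 − 873 = 139 hPa.
V ≈ 5.76 × 139^0.62 = 5.76 × 21.31 ≈ 123 kt.
123 kt falls in the Category 4 band.

4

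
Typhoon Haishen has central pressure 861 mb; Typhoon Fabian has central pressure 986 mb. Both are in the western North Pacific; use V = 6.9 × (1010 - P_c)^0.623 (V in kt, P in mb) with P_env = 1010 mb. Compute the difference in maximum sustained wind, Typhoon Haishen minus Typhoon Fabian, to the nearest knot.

Typhoon Haishen: ΔP = 149; V ≈ 6.9 × 149^0.623 ≈ 155.86 kt.
Typhoon Fabian: ΔP = 24; V ≈ 6.9 × 24^0.623 ≈ 49.97 kt.
Difference ≈ 155.86 − 49.97 = 105.89 → 106 kt.

106 kt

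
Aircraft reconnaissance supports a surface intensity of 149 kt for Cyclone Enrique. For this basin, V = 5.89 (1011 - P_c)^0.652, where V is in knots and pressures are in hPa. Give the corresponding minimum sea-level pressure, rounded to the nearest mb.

ΔP = (V / 5.89)^(1/0.652) = (149/5.89)^1.534.
149/5.89 = 25.297; 25.297^1.534 ≈ 141.89 mb.
P_c = 1011 − 141.89 = 869.11 ≈ 869 mb.

869 mb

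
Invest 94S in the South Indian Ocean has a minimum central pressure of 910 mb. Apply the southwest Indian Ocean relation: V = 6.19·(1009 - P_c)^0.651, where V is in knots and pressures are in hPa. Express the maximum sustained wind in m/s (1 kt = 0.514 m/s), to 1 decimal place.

ΔP = 1009 − 910 = 99 mb.
V ≈ 6.19 × 99^0.651 = 6.19 × 19.914 ≈ 123.268 kt.
123.268 × 0.514 ≈ 63.36 m/s → 63.4 m/s.

63.4 m/s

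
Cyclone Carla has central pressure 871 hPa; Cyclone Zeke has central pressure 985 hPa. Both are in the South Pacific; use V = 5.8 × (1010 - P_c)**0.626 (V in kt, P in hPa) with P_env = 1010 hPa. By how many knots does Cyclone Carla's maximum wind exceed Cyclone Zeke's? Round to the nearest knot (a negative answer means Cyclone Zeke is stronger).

Cyclone Carla: ΔP = 139; V ≈ 5.8 × 139^0.626 ≈ 127.34 kt.
Cyclone Zeke: ΔP = 25; V ≈ 5.8 × 25^0.626 ≈ 43.50 kt.
Difference ≈ 127.34 − 43.50 = 83.84 → 84 kt.

84 kt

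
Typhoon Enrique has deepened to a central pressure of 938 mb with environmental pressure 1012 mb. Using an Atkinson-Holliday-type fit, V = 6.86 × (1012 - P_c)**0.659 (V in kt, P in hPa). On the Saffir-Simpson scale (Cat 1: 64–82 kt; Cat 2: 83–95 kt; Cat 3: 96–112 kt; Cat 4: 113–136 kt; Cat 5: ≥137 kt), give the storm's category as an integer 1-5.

ΔP = 1012 − 938 = 74 mb.
V ≈ 6.86 × 74^0.659 = 6.86 × 17.05 ≈ 117 kt.
117 kt falls in the Category 4 band.

4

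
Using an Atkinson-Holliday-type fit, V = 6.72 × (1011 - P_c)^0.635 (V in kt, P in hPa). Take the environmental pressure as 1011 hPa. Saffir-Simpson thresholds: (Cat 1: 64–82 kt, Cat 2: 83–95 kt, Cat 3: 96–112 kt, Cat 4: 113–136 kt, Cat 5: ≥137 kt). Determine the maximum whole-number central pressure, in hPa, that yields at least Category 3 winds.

Category 3 begins at V = 96 kt.
Required ΔP = (96/6.72)^(1/0.635) = 14.286^1.575 ≈ 65.88 hPa.
P_c ≤ 1011 − 65.88 = 945.12, so the highest integer P_c is 945 hPa.

945 hPa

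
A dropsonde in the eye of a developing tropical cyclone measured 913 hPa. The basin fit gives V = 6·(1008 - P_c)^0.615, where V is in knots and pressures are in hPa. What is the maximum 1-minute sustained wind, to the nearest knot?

ΔP = 1008 − 913 = 95 hPa.
95^0.615 ≈ 16.455.
V ≈ 6 × 16.455 ≈ 98.7 kt.

99 kt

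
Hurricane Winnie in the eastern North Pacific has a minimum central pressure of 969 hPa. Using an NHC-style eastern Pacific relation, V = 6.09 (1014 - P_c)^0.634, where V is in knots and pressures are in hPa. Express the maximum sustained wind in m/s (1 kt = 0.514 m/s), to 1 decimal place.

ΔP = 1014 − 969 = 45 hPa.
V ≈ 6.09 × 45^0.634 = 6.09 × 11.172 ≈ 68.038 kt.
68.038 × 0.514 ≈ 34.97 m/s → 35.0 m/s.

35.0 m/s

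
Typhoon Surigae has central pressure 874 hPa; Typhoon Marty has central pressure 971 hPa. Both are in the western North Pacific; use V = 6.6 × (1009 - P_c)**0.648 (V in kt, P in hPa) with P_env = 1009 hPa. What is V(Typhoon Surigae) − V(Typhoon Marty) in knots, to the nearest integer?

Typhoon Surigae: ΔP = 135; V ≈ 6.6 × 135^0.648 ≈ 158.49 kt.
Typhoon Marty: ΔP = 38; V ≈ 6.6 × 38^0.648 ≈ 69.70 kt.
Difference ≈ 158.49 − 69.70 = 88.79 → 89 kt.

89 kt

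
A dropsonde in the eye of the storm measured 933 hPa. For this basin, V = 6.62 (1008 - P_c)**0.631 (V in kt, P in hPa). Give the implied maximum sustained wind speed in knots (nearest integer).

ΔP = 1008 − 933 = 75 hPa.
75^0.631 ≈ 15.246.
V ≈ 6.62 × 15.246 ≈ 100.9 kt.

101 kt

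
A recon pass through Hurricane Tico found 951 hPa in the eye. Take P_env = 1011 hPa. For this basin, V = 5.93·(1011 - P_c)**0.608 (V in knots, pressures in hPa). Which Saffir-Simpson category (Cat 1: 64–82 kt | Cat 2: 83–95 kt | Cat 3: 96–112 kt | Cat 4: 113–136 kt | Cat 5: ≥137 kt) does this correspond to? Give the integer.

1

ΔP = 1011 − 951 = 60 hPa.
V ≈ 5.93 × 60^0.608 = 5.93 × 12.05 ≈ 71 kt.
71 kt falls in the Category 1 band.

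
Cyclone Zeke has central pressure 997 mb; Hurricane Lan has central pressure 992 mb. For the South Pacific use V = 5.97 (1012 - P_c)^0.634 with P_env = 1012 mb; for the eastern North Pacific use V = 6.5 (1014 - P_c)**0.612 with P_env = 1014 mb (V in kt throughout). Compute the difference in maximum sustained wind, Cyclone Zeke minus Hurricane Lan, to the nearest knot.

Cyclone Zeke: ΔP = 15; V ≈ 5.97 × 15^0.634 ≈ 33.24 kt.
Hurricane Lan: ΔP = 22; V ≈ 6.5 × 22^0.612 ≈ 43.10 kt.
Difference ≈ 33.24 − 43.10 = -9.86 → -10 kt.

-10 kt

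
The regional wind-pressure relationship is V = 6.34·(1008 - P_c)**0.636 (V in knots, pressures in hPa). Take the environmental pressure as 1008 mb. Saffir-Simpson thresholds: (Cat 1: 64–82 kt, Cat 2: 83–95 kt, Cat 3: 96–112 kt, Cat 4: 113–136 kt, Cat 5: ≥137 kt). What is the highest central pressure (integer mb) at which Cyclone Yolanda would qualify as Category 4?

915 mb

Category 4 begins at V = 113 kt.
Required ΔP = (113/6.34)^(1/0.636) = 17.823^1.572 ≈ 92.68 mb.
P_c ≤ 1008 − 92.68 = 915.32, so the highest integer P_c is 915 mb.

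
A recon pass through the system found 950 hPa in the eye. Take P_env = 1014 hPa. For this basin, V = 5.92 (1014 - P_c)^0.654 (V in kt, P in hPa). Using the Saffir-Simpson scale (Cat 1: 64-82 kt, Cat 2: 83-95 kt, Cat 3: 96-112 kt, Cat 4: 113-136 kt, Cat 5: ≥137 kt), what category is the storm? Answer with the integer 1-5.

ΔP = 1014 − 950 = 64 hPa.
V ≈ 5.92 × 64^0.654 = 5.92 × 15.18 ≈ 90 kt.
90 kt falls in the Category 2 band.

2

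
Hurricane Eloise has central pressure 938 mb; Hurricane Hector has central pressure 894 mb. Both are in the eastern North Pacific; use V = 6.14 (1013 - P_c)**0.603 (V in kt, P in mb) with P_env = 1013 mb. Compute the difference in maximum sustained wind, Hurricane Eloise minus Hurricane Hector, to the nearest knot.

-27 kt

Hurricane Eloise: ΔP = 75; V ≈ 6.14 × 75^0.603 ≈ 82.95 kt.
Hurricane Hector: ΔP = 119; V ≈ 6.14 × 119^0.603 ≈ 109.58 kt.
Difference ≈ 82.95 − 109.58 = -26.63 → -27 kt.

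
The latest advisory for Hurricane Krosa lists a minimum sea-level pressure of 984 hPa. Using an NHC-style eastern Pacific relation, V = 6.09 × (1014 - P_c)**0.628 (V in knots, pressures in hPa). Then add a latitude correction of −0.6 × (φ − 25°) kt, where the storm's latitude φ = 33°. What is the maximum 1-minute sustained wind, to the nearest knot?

47 kt

ΔP = 1014 − 984 = 30 hPa.
30^0.628 ≈ 8.465.
V ≈ 6.09 × 8.465 ≈ 51.6 kt.
Latitude correction: −0.6 × (33 − 25) = -4.8 kt.
Corrected V ≈ 46.8 kt → 47 kt.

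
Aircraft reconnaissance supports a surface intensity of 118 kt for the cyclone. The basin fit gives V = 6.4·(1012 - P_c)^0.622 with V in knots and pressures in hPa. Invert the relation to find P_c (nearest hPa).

904 hPa

ΔP = (V / 6.4)^(1/0.622) = (118/6.4)^1.608.
118/6.4 = 18.438; 18.438^1.608 ≈ 108.37 hPa.
P_c = 1012 − 108.37 = 903.63 ≈ 904 hPa.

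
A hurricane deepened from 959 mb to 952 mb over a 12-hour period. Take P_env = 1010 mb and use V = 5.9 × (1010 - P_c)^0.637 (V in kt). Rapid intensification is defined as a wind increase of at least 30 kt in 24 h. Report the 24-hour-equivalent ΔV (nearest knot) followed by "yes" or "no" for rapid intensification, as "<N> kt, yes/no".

12 kt, no

V₁: ΔP = 51, V ≈ 5.9 × 51^0.637 ≈ 72.21 kt.
V₂: ΔP = 58, V ≈ 5.9 × 58^0.637 ≈ 78.37 kt.
ΔV over 12 h = 6.16 kt → 24 h equivalent = 6.16 × 24/12 ≈ 12.32 kt.
12 kt < 30 kt ⇒ not rapid intensification.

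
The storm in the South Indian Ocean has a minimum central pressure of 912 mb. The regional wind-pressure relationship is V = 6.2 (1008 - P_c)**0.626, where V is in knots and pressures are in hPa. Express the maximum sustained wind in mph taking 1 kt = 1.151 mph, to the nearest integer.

124 mph

ΔP = 1008 − 912 = 96 mb.
V ≈ 6.2 × 96^0.626 = 6.2 × 17.414 ≈ 107.968 kt.
107.968 × 1.151 ≈ 124.27 mph → 124 mph.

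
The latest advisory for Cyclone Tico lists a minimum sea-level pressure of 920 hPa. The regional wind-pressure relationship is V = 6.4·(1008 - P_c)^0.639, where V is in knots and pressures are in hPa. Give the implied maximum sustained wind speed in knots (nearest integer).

ΔP = 1008 − 920 = 88 hPa.
88^0.639 ≈ 17.479.
V ≈ 6.4 × 17.479 ≈ 111.9 kt.

112 kt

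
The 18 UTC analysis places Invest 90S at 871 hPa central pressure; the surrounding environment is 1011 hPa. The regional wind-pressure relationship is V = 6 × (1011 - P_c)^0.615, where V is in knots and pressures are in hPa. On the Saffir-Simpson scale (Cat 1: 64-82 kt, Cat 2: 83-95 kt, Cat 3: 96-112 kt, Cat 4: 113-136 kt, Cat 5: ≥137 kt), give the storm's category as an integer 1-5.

4

ΔP = 1011 − 871 = 140 hPa.
V ≈ 6 × 140^0.615 = 6 × 20.89 ≈ 125 kt.
125 kt falls in the Category 4 band.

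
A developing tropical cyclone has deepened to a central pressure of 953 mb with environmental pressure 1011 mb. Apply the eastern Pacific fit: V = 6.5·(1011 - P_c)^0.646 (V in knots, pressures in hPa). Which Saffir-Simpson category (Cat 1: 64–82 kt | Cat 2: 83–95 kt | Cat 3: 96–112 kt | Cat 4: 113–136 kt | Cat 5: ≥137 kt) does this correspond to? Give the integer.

ΔP = 1011 − 953 = 58 mb.
V ≈ 6.5 × 58^0.646 = 6.5 × 13.78 ≈ 90 kt.
90 kt falls in the Category 2 band.

2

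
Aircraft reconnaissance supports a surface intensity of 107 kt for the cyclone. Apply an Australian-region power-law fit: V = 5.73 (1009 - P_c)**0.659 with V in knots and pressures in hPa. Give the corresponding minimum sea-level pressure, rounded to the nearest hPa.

924 hPa

ΔP = (V / 5.73)^(1/0.659) = (107/5.73)^1.517.
107/5.73 = 18.674; 18.674^1.517 ≈ 84.92 hPa.
P_c = 1009 − 84.92 = 924.08 ≈ 924 hPa.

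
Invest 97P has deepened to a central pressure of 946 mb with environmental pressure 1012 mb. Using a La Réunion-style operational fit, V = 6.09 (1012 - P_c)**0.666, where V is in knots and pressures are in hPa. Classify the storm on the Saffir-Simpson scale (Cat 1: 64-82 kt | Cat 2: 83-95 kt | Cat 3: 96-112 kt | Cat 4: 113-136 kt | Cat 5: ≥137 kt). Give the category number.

ΔP = 1012 − 946 = 66 mb.
V ≈ 6.09 × 66^0.666 = 6.09 × 16.29 ≈ 99 kt.
99 kt falls in the Category 3 band.

3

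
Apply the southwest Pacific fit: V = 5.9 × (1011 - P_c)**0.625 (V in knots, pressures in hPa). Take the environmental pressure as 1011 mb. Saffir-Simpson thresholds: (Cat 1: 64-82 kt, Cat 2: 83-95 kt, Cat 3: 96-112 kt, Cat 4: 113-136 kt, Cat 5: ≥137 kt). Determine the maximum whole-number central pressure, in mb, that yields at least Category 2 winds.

Category 2 begins at V = 83 kt.
Required ΔP = (83/5.9)^(1/0.625) = 14.068^1.600 ≈ 68.73 mb.
P_c ≤ 1011 − 68.73 = 942.27, so the highest integer P_c is 942 mb.

942 mb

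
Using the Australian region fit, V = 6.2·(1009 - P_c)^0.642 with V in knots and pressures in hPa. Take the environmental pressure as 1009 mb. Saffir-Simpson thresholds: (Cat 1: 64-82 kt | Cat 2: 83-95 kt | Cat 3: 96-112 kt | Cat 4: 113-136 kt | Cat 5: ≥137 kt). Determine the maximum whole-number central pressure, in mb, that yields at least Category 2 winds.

Category 2 begins at V = 83 kt.
Required ΔP = (83/6.2)^(1/0.642) = 13.387^1.558 ≈ 56.88 mb.
P_c ≤ 1009 − 56.88 = 952.12, so the highest integer P_c is 952 mb.

952 mb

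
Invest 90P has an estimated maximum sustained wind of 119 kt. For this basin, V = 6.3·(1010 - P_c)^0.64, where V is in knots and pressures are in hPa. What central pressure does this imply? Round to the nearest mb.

911 mb

ΔP = (V / 6.3)^(1/0.64) = (119/6.3)^1.562.
119/6.3 = 18.889; 18.889^1.562 ≈ 98.64 mb.
P_c = 1010 − 98.64 = 911.36 ≈ 911 mb.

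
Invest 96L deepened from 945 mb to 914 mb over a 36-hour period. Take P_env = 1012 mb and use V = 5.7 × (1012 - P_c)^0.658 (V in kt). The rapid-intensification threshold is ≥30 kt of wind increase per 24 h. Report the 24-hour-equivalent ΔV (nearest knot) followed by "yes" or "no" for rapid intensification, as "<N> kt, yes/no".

V₁: ΔP = 67, V ≈ 5.7 × 67^0.658 ≈ 90.66 kt.
V₂: ΔP = 98, V ≈ 5.7 × 98^0.658 ≈ 116.44 kt.
ΔV over 36 h = 25.78 kt → 24 h equivalent = 25.78 × 24/36 ≈ 17.19 kt.
17 kt < 30 kt ⇒ not rapid intensification.

17 kt, no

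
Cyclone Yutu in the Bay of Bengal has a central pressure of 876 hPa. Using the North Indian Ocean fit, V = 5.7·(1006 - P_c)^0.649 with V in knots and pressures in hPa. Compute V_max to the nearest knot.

134 kt

ΔP = 1006 − 876 = 130 hPa.
130^0.649 ≈ 23.548.
V ≈ 5.7 × 23.548 ≈ 134.2 kt.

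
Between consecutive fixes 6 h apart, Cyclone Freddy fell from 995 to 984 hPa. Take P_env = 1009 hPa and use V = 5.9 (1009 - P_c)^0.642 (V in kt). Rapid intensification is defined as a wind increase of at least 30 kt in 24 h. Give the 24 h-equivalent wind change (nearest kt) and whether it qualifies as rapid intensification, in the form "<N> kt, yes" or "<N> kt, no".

V₁: ΔP = 14, V ≈ 5.9 × 14^0.642 ≈ 32.11 kt.
V₂: ΔP = 25, V ≈ 5.9 × 25^0.642 ≈ 46.59 kt.
ΔV over 6 h = 14.48 kt → 24 h equivalent = 14.48 × 24/6 ≈ 57.92 kt.
58 kt ≥ 30 kt ⇒ rapid intensification.

58 kt, yes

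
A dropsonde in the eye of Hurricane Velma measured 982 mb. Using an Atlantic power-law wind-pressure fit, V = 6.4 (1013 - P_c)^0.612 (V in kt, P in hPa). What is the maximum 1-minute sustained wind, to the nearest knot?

ΔP = 1013 − 982 = 31 mb.
31^0.612 ≈ 8.179.
V ≈ 6.4 × 8.179 ≈ 52.3 kt.

52 kt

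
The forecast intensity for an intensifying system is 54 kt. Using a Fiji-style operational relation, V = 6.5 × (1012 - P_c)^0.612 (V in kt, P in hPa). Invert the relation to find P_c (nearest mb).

ΔP = (V / 6.5)^(1/0.612) = (54/6.5)^1.634.
54/6.5 = 8.308; 8.308^1.634 ≈ 31.80 mb.
P_c = 1012 − 31.80 = 980.20 ≈ 980 mb.

980 mb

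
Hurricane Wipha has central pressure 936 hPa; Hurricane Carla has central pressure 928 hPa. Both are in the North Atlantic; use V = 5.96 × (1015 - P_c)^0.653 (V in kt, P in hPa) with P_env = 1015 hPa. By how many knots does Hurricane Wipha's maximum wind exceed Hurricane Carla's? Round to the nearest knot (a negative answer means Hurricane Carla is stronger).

-7 kt

Hurricane Wipha: ΔP = 79; V ≈ 5.96 × 79^0.653 ≈ 103.37 kt.
Hurricane Carla: ΔP = 87; V ≈ 5.96 × 87^0.653 ≈ 110.09 kt.
Difference ≈ 103.37 − 110.09 = -6.72 → -7 kt.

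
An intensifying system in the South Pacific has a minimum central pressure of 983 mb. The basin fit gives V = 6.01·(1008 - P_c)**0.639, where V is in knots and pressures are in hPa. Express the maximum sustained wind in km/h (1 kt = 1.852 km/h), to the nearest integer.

87 km/h

ΔP = 1008 − 983 = 25 mb.
V ≈ 6.01 × 25^0.639 = 6.01 × 7.821 ≈ 47.007 kt.
47.007 × 1.852 ≈ 87.06 km/h → 87 km/h.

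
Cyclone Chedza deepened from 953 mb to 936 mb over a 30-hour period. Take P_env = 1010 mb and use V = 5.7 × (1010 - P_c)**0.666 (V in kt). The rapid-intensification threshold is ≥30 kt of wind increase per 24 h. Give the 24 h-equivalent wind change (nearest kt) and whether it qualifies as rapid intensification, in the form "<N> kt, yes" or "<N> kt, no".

13 kt, no

V₁: ΔP = 57, V ≈ 5.7 × 57^0.666 ≈ 84.20 kt.
V₂: ΔP = 74, V ≈ 5.7 × 74^0.666 ≈ 100.18 kt.
ΔV over 30 h = 15.98 kt → 24 h equivalent = 15.98 × 24/30 ≈ 12.78 kt.
13 kt < 30 kt ⇒ not rapid intensification.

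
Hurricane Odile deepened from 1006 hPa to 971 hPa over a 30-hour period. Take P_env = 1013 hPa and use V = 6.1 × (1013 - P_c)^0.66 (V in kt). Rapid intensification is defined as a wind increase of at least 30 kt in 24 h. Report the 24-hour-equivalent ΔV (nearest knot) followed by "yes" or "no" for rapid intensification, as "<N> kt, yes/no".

V₁: ΔP = 7, V ≈ 6.1 × 7^0.66 ≈ 22.03 kt.
V₂: ΔP = 42, V ≈ 6.1 × 42^0.66 ≈ 71.89 kt.
ΔV over 30 h = 49.86 kt → 24 h equivalent = 49.86 × 24/30 ≈ 39.89 kt.
40 kt ≥ 30 kt ⇒ rapid intensification.

40 kt, yes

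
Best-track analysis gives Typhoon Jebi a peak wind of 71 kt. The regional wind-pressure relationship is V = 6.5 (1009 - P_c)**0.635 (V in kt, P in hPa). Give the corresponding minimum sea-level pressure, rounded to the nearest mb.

ΔP = (V / 6.5)^(1/0.635) = (71/6.5)^1.575.
71/6.5 = 10.923; 10.923^1.575 ≈ 43.17 mb.
P_c = 1009 − 43.17 = 965.83 ≈ 966 mb.

966 mb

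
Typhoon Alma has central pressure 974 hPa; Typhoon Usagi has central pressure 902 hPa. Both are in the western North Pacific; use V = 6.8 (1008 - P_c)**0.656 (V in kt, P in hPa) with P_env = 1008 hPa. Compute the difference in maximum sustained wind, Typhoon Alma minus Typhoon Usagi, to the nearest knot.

Typhoon Alma: ΔP = 34; V ≈ 6.8 × 34^0.656 ≈ 68.73 kt.
Typhoon Usagi: ΔP = 106; V ≈ 6.8 × 106^0.656 ≈ 144.91 kt.
Difference ≈ 68.73 − 144.91 = -76.18 → -76 kt.

-76 kt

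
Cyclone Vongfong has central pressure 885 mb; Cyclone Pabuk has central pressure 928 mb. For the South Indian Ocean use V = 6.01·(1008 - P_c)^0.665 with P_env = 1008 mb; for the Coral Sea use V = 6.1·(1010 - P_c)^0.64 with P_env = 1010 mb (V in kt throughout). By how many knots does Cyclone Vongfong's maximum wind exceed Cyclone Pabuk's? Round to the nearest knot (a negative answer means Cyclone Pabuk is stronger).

45 kt

Cyclone Vongfong: ΔP = 123; V ≈ 6.01 × 123^0.665 ≈ 147.46 kt.
Cyclone Pabuk: ΔP = 82; V ≈ 6.1 × 82^0.64 ≈ 102.37 kt.
Difference ≈ 147.46 − 102.37 = 45.09 → 45 kt.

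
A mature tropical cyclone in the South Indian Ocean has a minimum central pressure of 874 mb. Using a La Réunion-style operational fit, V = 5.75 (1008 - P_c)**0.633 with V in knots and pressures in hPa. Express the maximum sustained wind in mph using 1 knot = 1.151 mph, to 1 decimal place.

147.0 mph

ΔP = 1008 − 874 = 134 mb.
V ≈ 5.75 × 134^0.633 = 5.75 × 22.205 ≈ 127.681 kt.
127.681 × 1.151 ≈ 146.96 mph → 147.0 mph.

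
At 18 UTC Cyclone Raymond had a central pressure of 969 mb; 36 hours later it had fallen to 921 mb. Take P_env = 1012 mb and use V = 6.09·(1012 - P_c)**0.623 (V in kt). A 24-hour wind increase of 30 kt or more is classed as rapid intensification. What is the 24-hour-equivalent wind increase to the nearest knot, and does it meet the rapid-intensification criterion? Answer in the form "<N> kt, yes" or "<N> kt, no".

V₁: ΔP = 43, V ≈ 6.09 × 43^0.623 ≈ 63.43 kt.
V₂: ΔP = 91, V ≈ 6.09 × 91^0.623 ≈ 101.18 kt.
ΔV over 36 h = 37.75 kt → 24 h equivalent = 37.75 × 24/36 ≈ 25.17 kt.
25 kt < 30 kt ⇒ not rapid intensification.

25 kt, no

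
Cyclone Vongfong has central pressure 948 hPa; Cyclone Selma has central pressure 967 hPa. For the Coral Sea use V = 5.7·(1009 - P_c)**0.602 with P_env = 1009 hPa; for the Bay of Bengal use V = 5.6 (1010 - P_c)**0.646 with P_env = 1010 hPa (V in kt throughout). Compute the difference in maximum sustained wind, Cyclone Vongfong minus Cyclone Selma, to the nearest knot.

4 kt

Cyclone Vongfong: ΔP = 61; V ≈ 5.7 × 61^0.602 ≈ 67.71 kt.
Cyclone Selma: ΔP = 43; V ≈ 5.6 × 43^0.646 ≈ 63.59 kt.
Difference ≈ 67.71 − 63.59 = 4.12 → 4 kt.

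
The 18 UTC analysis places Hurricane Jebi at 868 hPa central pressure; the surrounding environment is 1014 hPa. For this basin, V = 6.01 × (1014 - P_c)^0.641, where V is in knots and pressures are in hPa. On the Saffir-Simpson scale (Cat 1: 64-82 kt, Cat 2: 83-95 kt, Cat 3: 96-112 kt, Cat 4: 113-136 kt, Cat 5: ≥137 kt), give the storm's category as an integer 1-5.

5

ΔP = 1014 − 868 = 146 hPa.
V ≈ 6.01 × 146^0.641 = 6.01 × 24.40 ≈ 147 kt.
147 kt falls in the Category 5 band.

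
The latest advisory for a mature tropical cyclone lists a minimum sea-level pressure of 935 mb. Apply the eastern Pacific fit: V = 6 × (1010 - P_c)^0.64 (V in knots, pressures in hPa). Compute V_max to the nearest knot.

95 kt

ΔP = 1010 − 935 = 75 mb.
75^0.64 ≈ 15.850.
V ≈ 6 × 15.850 ≈ 95.1 kt.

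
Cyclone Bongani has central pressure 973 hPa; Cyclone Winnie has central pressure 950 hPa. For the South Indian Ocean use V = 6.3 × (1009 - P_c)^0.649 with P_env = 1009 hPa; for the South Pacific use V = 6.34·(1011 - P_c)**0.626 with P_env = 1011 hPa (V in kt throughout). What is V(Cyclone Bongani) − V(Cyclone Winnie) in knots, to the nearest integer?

Cyclone Bongani: ΔP = 36; V ≈ 6.3 × 36^0.649 ≈ 64.47 kt.
Cyclone Winnie: ΔP = 61; V ≈ 6.34 × 61^0.626 ≈ 83.12 kt.
Difference ≈ 64.47 − 83.12 = -18.65 → -19 kt.

-19 kt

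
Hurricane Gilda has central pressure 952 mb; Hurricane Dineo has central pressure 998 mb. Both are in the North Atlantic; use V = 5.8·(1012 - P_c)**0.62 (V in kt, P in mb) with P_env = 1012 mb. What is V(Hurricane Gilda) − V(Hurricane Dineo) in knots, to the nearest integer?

44 kt

Hurricane Gilda: ΔP = 60; V ≈ 5.8 × 60^0.62 ≈ 73.43 kt.
Hurricane Dineo: ΔP = 14; V ≈ 5.8 × 14^0.62 ≈ 29.79 kt.
Difference ≈ 73.43 − 29.79 = 43.64 → 44 kt.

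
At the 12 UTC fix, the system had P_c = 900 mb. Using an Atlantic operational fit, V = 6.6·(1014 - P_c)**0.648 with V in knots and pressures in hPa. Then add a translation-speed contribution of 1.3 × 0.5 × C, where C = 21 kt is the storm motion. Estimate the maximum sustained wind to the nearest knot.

ΔP = 1014 − 900 = 114 mb.
114^0.648 ≈ 21.522.
V ≈ 6.6 × 21.522 ≈ 142.0 kt.
Translation term: 1.3 × 0.5 × 21 = 13.65 kt.
Corrected V ≈ 155.65 kt → 156 kt.

156 kt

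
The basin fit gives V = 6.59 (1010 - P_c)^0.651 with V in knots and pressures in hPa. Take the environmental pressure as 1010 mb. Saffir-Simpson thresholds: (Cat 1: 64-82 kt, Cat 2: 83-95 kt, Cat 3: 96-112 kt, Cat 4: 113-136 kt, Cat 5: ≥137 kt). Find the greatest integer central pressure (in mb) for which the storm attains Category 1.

977 mb

Category 1 begins at V = 64 kt.
Required ΔP = (64/6.59)^(1/0.651) = 9.712^1.536 ≈ 32.85 mb.
P_c ≤ 1010 − 32.85 = 977.15, so the highest integer P_c is 977 mb.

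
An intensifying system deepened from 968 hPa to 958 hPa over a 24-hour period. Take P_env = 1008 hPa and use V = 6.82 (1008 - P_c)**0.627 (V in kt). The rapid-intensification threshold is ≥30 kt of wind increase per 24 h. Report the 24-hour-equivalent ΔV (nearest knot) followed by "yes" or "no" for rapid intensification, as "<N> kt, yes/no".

V₁: ΔP = 40, V ≈ 6.82 × 40^0.627 ≈ 68.91 kt.
V₂: ΔP = 50, V ≈ 6.82 × 50^0.627 ≈ 79.26 kt.
ΔV over 24 h = 10.35 kt → 24 h equivalent = 10.35 × 24/24 ≈ 10.35 kt.
10 kt < 30 kt ⇒ not rapid intensification.

10 kt, no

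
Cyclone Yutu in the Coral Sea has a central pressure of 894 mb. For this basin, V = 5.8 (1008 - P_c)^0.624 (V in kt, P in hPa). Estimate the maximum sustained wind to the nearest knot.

111 kt

ΔP = 1008 − 894 = 114 mb.
114^0.624 ≈ 19.209.
V ≈ 5.8 × 19.209 ≈ 111.4 kt.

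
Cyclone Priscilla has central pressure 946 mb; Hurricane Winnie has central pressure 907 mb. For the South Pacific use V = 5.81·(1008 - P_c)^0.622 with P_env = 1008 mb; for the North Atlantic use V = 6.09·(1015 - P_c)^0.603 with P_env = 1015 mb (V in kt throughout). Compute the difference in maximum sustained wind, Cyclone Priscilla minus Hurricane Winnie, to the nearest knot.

-27 kt

Cyclone Priscilla: ΔP = 62; V ≈ 5.81 × 62^0.622 ≈ 75.69 kt.
Hurricane Winnie: ΔP = 108; V ≈ 6.09 × 108^0.603 ≈ 102.51 kt.
Difference ≈ 75.69 − 102.51 = -26.82 → -27 kt.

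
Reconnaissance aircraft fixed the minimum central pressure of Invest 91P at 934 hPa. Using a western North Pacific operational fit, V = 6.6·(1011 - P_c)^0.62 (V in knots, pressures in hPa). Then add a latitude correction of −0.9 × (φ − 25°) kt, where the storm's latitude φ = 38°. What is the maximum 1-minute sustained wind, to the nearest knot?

86 kt

ΔP = 1011 − 934 = 77 hPa.
77^0.62 ≈ 14.778.
V ≈ 6.6 × 14.778 ≈ 97.5 kt.
Latitude correction: −0.9 × (38 − 25) = -11.7 kt.
Corrected V ≈ 85.8 kt → 86 kt.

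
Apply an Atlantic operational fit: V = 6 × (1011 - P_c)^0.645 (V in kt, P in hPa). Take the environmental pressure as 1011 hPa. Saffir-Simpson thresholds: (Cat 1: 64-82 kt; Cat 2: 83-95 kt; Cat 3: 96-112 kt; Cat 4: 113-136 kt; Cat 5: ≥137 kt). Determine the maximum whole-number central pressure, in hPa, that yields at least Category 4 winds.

Category 4 begins at V = 113 kt.
Required ΔP = (113/6)^(1/0.645) = 18.833^1.550 ≈ 94.76 hPa.
P_c ≤ 1011 − 94.76 = 916.24, so the highest integer P_c is 916 hPa.

916 hPa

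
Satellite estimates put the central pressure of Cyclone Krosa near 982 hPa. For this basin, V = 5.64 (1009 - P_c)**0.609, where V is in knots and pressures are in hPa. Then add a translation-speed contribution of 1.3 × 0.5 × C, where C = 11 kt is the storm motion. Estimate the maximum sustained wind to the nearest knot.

49 kt

ΔP = 1009 − 982 = 27 hPa.
27^0.609 ≈ 7.442.
V ≈ 5.64 × 7.442 ≈ 42.0 kt.
Translation term: 1.3 × 0.5 × 11 = 7.15 kt.
Corrected V ≈ 49.15 kt → 49 kt.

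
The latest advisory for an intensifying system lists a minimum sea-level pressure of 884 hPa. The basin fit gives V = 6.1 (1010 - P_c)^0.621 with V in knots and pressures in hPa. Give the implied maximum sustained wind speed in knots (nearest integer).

123 kt

ΔP = 1010 − 884 = 126 hPa.
126^0.621 ≈ 20.153.
V ≈ 6.1 × 20.153 ≈ 122.9 kt.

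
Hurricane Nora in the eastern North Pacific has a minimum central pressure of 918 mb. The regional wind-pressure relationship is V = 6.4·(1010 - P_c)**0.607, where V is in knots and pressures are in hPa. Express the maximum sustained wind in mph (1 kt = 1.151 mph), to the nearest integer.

ΔP = 1010 − 918 = 92 mb.
V ≈ 6.4 × 92^0.607 = 6.4 × 15.560 ≈ 99.586 kt.
99.586 × 1.151 ≈ 114.62 mph → 115 mph.

115 mph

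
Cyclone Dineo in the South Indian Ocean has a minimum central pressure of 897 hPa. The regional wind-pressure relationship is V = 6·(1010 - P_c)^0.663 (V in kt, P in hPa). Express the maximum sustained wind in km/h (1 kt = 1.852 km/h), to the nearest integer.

ΔP = 1010 − 897 = 113 hPa.
V ≈ 6 × 113^0.663 = 6 × 22.972 ≈ 137.830 kt.
137.830 × 1.852 ≈ 255.26 km/h → 255 km/h.

255 km/h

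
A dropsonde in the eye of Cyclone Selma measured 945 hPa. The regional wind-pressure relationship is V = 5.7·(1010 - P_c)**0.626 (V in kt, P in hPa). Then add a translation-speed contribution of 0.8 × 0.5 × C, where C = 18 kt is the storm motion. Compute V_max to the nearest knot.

85 kt

ΔP = 1010 − 945 = 65 hPa.
65^0.626 ≈ 13.642.
V ≈ 5.7 × 13.642 ≈ 77.8 kt.
Translation term: 0.8 × 0.5 × 18 = 7.2 kt.
Corrected V ≈ 85 kt → 85 kt.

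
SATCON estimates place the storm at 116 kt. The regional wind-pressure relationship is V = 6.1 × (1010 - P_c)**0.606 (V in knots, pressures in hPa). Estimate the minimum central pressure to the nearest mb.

ΔP = (V / 6.1)^(1/0.606) = (116/6.1)^1.650.
116/6.1 = 19.016; 19.016^1.650 ≈ 129.05 mb.
P_c = 1010 − 129.05 = 880.95 ≈ 881 mb.

881 mb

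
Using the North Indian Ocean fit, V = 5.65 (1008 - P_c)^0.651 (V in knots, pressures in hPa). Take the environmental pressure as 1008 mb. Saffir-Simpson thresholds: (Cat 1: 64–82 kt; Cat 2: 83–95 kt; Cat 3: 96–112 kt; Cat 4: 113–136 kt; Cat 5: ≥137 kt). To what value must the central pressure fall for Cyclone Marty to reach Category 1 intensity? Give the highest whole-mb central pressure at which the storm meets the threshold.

966 mb

Category 1 begins at V = 64 kt.
Required ΔP = (64/5.65)^(1/0.651) = 11.327^1.536 ≈ 41.61 mb.
P_c ≤ 1008 − 41.61 = 966.39, so the highest integer P_c is 966 mb.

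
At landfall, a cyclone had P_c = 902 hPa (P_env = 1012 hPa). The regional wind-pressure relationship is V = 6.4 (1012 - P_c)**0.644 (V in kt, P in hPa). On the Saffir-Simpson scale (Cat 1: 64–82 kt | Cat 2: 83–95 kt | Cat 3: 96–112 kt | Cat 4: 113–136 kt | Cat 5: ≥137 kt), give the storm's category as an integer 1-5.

ΔP = 1012 − 902 = 110 hPa.
V ≈ 6.4 × 110^0.644 = 6.4 × 20.64 ≈ 132 kt.
132 kt falls in the Category 4 band.

4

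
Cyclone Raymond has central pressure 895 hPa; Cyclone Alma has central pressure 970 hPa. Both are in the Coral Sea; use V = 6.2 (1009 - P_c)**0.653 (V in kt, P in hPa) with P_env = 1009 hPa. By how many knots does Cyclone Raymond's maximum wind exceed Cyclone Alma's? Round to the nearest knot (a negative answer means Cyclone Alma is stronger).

69 kt

Cyclone Raymond: ΔP = 114; V ≈ 6.2 × 114^0.653 ≈ 136.63 kt.
Cyclone Alma: ΔP = 39; V ≈ 6.2 × 39^0.653 ≈ 67.82 kt.
Difference ≈ 136.63 − 67.82 = 68.81 → 69 kt.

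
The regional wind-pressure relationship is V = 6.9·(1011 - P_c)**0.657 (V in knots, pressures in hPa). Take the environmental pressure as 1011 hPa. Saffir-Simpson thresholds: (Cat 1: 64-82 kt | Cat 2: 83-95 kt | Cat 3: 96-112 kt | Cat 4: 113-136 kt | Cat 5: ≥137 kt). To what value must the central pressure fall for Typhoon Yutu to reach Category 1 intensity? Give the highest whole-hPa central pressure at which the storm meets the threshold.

981 hPa

Category 1 begins at V = 64 kt.
Required ΔP = (64/6.9)^(1/0.657) = 9.275^1.522 ≈ 29.67 hPa.
P_c ≤ 1011 − 29.67 = 981.33, so the highest integer P_c is 981 hPa.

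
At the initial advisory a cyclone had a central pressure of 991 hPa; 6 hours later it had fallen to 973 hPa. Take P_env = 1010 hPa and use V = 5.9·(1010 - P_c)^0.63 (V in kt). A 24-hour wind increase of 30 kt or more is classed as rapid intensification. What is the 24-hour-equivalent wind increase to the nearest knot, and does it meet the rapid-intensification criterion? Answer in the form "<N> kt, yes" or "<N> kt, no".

79 kt, yes

V₁: ΔP = 19, V ≈ 5.9 × 19^0.63 ≈ 37.71 kt.
V₂: ΔP = 37, V ≈ 5.9 × 37^0.63 ≈ 57.39 kt.
ΔV over 6 h = 19.68 kt → 24 h equivalent = 19.68 × 24/6 ≈ 78.72 kt.
79 kt ≥ 30 kt ⇒ rapid intensification.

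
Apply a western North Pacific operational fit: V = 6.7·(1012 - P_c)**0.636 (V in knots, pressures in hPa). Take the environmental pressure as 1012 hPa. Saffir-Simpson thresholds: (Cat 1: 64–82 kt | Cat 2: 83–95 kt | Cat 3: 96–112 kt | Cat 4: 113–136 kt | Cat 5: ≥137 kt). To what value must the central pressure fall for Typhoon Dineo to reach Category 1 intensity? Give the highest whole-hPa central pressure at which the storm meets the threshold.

977 hPa

Category 1 begins at V = 64 kt.
Required ΔP = (64/6.7)^(1/0.636) = 9.552^1.572 ≈ 34.76 hPa.
P_c ≤ 1012 − 34.76 = 977.24, so the highest integer P_c is 977 hPa.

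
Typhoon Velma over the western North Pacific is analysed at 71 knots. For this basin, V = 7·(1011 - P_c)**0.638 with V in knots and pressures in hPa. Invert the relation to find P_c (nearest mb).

ΔP = (V / 7)^(1/0.638) = (71/7)^1.567.
71/7 = 10.143; 10.143^1.567 ≈ 37.76 mb.
P_c = 1011 − 37.76 = 973.24 ≈ 973 mb.

973 mb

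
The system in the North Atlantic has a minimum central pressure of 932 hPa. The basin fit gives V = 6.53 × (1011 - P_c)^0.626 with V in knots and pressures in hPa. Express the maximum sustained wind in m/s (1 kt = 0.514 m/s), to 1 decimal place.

51.7 m/s

ΔP = 1011 − 932 = 79 hPa.
V ≈ 6.53 × 79^0.626 = 6.53 × 15.414 ≈ 100.653 kt.
100.653 × 0.514 ≈ 51.74 m/s → 51.7 m/s.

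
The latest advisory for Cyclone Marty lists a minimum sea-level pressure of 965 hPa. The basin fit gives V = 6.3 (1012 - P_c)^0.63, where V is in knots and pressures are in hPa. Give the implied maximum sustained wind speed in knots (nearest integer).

71 kt

ΔP = 1012 − 965 = 47 hPa.
47^0.63 ≈ 11.309.
V ≈ 6.3 × 11.309 ≈ 71.2 kt.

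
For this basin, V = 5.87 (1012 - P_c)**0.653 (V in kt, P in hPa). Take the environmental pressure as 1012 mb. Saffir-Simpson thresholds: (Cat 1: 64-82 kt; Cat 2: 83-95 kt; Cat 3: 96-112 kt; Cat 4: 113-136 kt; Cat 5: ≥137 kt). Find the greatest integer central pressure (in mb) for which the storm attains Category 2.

954 mb

Category 2 begins at V = 83 kt.
Required ΔP = (83/5.87)^(1/0.653) = 14.140^1.531 ≈ 57.78 mb.
P_c ≤ 1012 − 57.78 = 954.22, so the highest integer P_c is 954 mb.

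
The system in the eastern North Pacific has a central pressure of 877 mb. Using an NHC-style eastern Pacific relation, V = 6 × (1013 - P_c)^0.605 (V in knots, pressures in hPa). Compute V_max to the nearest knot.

ΔP = 1013 − 877 = 136 mb.
136^0.605 ≈ 19.534.
V ≈ 6 × 19.534 ≈ 117.2 kt.

117 kt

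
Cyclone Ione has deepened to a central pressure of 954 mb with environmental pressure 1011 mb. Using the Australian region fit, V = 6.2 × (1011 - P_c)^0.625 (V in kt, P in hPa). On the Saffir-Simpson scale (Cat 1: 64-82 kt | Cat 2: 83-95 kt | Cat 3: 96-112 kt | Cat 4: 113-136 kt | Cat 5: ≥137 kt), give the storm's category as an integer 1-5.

1

ΔP = 1011 − 954 = 57 mb.
V ≈ 6.2 × 57^0.625 = 6.2 × 12.51 ≈ 78 kt.
78 kt falls in the Category 1 band.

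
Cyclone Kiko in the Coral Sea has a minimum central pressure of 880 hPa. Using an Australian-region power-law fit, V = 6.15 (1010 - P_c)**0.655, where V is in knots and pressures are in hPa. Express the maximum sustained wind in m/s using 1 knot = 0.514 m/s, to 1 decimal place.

ΔP = 1010 − 880 = 130 hPa.
V ≈ 6.15 × 130^0.655 = 6.15 × 24.246 ≈ 149.110 kt.
149.110 × 0.514 ≈ 76.64 m/s → 76.6 m/s.

76.6 m/s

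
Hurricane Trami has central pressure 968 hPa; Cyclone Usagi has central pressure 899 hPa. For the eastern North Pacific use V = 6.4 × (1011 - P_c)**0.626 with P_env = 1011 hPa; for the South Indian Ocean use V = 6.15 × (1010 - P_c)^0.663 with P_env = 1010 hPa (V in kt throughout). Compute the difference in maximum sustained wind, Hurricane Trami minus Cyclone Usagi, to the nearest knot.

-72 kt

Hurricane Trami: ΔP = 43; V ≈ 6.4 × 43^0.626 ≈ 67.41 kt.
Cyclone Usagi: ΔP = 111; V ≈ 6.15 × 111^0.663 ≈ 139.61 kt.
Difference ≈ 67.41 − 139.61 = -72.20 → -72 kt.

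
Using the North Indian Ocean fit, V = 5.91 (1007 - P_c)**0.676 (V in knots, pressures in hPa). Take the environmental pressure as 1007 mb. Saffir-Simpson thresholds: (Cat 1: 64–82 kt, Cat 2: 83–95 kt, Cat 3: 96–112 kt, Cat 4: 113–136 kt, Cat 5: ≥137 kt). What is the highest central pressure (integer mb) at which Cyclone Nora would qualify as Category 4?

928 mb

Category 4 begins at V = 113 kt.
Required ΔP = (113/5.91)^(1/0.676) = 19.120^1.479 ≈ 78.65 mb.
P_c ≤ 1007 − 78.65 = 928.35, so the highest integer P_c is 928 mb.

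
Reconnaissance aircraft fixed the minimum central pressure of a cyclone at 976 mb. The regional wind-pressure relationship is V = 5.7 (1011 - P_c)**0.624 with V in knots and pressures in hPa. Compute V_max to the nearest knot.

52 kt

ΔP = 1011 − 976 = 35 mb.
35^0.624 ≈ 9.194.
V ≈ 5.7 × 9.194 ≈ 52.4 kt.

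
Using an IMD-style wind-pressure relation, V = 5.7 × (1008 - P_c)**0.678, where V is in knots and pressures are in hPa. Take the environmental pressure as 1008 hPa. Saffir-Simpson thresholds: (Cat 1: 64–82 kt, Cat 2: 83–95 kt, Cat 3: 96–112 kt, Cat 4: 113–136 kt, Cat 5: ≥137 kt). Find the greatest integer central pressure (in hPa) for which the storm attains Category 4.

926 hPa

Category 4 begins at V = 113 kt.
Required ΔP = (113/5.7)^(1/0.678) = 19.825^1.475 ≈ 81.90 hPa.
P_c ≤ 1008 − 81.90 = 926.10, so the highest integer P_c is 926 hPa.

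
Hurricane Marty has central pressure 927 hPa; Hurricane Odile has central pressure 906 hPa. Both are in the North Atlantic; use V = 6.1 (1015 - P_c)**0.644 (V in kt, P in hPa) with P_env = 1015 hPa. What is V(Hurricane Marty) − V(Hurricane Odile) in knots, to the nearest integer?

Hurricane Marty: ΔP = 88; V ≈ 6.1 × 88^0.644 ≈ 109.04 kt.
Hurricane Odile: ΔP = 109; V ≈ 6.1 × 109^0.644 ≈ 125.15 kt.
Difference ≈ 109.04 − 125.15 = -16.11 → -16 kt.

-16 kt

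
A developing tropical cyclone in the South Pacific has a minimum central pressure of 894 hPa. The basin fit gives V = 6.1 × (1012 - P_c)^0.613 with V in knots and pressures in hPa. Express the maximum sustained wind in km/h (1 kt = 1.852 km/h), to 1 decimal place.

210.4 km/h

ΔP = 1012 − 894 = 118 hPa.
V ≈ 6.1 × 118^0.613 = 6.1 × 18.624 ≈ 113.604 kt.
113.604 × 1.852 ≈ 210.39 km/h → 210.4 km/h.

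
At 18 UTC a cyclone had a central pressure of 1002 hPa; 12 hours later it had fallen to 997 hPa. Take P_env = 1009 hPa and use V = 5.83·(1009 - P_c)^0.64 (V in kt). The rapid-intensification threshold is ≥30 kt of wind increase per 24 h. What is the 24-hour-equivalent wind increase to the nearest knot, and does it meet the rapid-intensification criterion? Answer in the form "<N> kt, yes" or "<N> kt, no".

V₁: ΔP = 7, V ≈ 5.83 × 7^0.64 ≈ 20.25 kt.
V₂: ΔP = 12, V ≈ 5.83 × 12^0.64 ≈ 28.60 kt.
ΔV over 12 h = 8.35 kt → 24 h equivalent = 8.35 × 24/12 ≈ 16.70 kt.
17 kt < 30 kt ⇒ not rapid intensification.

17 kt, no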